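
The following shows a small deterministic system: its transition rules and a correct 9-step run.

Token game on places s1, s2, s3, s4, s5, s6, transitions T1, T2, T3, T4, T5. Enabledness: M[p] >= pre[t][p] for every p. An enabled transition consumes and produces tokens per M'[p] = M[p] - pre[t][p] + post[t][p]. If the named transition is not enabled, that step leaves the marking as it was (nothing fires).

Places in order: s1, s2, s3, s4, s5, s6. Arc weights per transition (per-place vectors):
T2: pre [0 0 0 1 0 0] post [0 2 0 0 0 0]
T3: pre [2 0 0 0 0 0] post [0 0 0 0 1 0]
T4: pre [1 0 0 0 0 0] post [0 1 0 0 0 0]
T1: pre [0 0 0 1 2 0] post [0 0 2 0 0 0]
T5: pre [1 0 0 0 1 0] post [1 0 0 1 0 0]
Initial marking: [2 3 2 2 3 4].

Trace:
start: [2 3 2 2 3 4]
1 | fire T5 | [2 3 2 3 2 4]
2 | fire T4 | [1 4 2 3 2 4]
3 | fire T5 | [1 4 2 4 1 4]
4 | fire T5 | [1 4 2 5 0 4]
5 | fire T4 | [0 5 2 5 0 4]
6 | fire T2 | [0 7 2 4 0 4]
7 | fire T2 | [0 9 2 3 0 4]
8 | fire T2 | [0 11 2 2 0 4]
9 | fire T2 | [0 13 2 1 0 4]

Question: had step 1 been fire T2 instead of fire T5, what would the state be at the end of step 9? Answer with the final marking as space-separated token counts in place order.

0 13 2 0 1 4

(re-executing from step 1 with the substitution; state before step 1: [2 3 2 2 3 4])
1 | fire T2 | [2 5 2 1 3 4]
2 | fire T4 | [1 6 2 1 3 4]
3 | fire T5 | [1 6 2 2 2 4]
4 | fire T5 | [1 6 2 3 1 4]
5 | fire T4 | [0 7 2 3 1 4]
6 | fire T2 | [0 9 2 2 1 4]
7 | fire T2 | [0 11 2 1 1 4]
8 | fire T2 | [0 13 2 0 1 4]
9 | fire T2 | [0 13 2 0 1 4]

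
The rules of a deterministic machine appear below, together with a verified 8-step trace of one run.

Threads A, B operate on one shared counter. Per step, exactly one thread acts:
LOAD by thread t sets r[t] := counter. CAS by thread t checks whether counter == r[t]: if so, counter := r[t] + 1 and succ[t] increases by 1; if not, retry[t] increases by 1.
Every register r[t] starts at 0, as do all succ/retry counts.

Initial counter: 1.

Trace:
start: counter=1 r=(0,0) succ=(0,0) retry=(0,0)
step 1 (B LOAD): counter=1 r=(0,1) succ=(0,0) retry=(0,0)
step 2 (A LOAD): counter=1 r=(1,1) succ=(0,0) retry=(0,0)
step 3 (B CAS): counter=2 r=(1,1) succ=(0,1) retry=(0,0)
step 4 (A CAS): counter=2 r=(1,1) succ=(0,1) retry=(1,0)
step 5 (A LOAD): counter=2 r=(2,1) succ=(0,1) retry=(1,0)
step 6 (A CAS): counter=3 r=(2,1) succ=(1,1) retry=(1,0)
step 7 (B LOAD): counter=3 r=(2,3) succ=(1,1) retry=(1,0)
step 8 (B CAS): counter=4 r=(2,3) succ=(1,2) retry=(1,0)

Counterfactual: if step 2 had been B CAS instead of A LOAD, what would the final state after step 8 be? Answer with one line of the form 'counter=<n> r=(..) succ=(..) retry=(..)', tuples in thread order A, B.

counter=4 r=(2,3) succ=(1,2) retry=(1,1)

(re-executing from step 2 with the substitution; state before step 2: counter=1 r=(0,1) succ=(0,0) retry=(0,0))
step 2 (B CAS): counter=2 r=(0,1) succ=(0,1) retry=(0,0)
step 3 (B CAS): counter=2 r=(0,1) succ=(0,1) retry=(0,1)
step 4 (A CAS): counter=2 r=(0,1) succ=(0,1) retry=(1,1)
step 5 (A LOAD): counter=2 r=(2,1) succ=(0,1) retry=(1,1)
step 6 (A CAS): counter=3 r=(2,1) succ=(1,1) retry=(1,1)
step 7 (B LOAD): counter=3 r=(2,3) succ=(1,1) retry=(1,1)
step 8 (B CAS): counter=4 r=(2,3) succ=(1,2) retry=(1,1)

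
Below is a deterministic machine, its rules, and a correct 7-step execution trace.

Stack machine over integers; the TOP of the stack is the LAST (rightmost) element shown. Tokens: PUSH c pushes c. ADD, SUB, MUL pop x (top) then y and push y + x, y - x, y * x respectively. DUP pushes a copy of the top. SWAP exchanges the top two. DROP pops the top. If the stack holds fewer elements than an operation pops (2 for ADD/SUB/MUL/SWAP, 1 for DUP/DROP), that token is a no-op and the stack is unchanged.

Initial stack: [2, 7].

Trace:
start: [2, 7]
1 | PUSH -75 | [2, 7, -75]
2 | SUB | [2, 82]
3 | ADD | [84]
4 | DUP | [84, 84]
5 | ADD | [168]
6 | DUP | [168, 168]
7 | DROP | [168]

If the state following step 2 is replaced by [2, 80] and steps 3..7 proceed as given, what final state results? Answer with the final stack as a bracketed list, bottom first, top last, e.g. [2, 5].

state after step 2 := [2, 80]
3 | ADD | [82]
4 | DUP | [82, 82]
5 | ADD | [164]
6 | DUP | [164, 164]
7 | DROP | [164]

[164]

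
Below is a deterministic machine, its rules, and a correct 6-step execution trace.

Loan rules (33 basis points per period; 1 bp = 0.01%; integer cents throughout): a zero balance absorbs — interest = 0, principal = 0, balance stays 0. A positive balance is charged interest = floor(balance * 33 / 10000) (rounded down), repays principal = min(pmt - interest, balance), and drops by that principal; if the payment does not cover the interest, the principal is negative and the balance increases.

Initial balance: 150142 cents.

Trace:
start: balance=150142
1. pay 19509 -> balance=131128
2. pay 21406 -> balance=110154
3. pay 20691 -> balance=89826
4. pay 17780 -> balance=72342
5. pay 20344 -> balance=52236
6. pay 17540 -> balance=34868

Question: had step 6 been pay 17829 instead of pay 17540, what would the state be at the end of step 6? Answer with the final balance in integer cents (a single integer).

(re-executing from step 6 with the substitution; state before step 6: balance=52236)
6. pay 17829 -> balance=34579

34579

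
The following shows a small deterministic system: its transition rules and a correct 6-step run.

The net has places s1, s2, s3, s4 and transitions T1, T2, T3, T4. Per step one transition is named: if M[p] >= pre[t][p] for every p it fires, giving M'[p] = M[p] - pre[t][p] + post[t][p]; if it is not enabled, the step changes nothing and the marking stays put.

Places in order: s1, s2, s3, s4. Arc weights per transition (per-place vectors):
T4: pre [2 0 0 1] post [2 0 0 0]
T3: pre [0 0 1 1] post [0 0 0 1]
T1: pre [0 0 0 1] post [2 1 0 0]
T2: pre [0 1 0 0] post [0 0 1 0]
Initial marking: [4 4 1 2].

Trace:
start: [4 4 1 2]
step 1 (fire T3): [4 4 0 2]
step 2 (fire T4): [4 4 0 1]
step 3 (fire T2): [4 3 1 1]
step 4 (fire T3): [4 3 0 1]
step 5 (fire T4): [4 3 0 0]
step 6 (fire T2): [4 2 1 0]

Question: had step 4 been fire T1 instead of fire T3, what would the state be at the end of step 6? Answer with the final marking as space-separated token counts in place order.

(re-executing from step 4 with the substitution; state before step 4: [4 3 1 1])
step 4 (fire T1): [6 4 1 0]
step 5 (fire T4): [6 4 1 0]
step 6 (fire T2): [6 3 2 0]

6 3 2 0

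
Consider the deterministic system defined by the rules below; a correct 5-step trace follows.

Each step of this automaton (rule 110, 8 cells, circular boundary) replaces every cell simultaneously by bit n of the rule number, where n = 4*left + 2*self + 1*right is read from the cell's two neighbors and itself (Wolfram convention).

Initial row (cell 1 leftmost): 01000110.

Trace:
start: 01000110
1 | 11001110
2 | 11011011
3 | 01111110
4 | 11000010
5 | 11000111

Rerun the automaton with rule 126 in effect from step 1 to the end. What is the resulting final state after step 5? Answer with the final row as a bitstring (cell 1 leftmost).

10000011

(re-executing steps 1..5 under rule 126; state before step 1: 01000110)
1 | 11101111
2 | 00111000
3 | 01101100
4 | 11111110
5 | 10000011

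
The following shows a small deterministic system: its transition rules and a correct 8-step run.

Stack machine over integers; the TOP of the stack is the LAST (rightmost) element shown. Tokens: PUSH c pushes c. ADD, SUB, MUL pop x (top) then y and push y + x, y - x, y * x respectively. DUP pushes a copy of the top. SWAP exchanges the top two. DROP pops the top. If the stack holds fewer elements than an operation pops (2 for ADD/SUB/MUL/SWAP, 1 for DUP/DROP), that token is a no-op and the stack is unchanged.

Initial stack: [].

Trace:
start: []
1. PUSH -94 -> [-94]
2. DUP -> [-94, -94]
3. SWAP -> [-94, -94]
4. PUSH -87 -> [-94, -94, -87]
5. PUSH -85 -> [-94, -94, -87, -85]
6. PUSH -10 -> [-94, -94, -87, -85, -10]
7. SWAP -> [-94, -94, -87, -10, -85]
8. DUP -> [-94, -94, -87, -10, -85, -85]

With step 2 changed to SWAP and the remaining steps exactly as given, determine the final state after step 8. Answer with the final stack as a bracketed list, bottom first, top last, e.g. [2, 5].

[-94, -87, -10, -85, -85]

(re-executing from step 2 with the substitution; state before step 2: [-94])
2. SWAP -> [-94]
3. SWAP -> [-94]
4. PUSH -87 -> [-94, -87]
5. PUSH -85 -> [-94, -87, -85]
6. PUSH -10 -> [-94, -87, -85, -10]
7. SWAP -> [-94, -87, -10, -85]
8. DUP -> [-94, -87, -10, -85, -85]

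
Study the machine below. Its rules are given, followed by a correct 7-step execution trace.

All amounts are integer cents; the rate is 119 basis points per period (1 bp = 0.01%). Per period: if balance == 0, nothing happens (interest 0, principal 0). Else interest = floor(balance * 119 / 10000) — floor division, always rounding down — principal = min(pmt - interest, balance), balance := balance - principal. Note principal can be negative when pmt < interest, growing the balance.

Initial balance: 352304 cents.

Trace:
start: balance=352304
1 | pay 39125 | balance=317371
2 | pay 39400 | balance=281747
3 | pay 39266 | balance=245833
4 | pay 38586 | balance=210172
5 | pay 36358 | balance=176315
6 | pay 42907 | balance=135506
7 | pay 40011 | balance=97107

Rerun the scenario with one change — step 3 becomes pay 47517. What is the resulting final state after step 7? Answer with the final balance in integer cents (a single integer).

(re-executing from step 3 with the substitution; state before step 3: balance=281747)
3 | pay 47517 | balance=237582
4 | pay 38586 | balance=201823
5 | pay 36358 | balance=167866
6 | pay 42907 | balance=126956
7 | pay 40011 | balance=88455

88455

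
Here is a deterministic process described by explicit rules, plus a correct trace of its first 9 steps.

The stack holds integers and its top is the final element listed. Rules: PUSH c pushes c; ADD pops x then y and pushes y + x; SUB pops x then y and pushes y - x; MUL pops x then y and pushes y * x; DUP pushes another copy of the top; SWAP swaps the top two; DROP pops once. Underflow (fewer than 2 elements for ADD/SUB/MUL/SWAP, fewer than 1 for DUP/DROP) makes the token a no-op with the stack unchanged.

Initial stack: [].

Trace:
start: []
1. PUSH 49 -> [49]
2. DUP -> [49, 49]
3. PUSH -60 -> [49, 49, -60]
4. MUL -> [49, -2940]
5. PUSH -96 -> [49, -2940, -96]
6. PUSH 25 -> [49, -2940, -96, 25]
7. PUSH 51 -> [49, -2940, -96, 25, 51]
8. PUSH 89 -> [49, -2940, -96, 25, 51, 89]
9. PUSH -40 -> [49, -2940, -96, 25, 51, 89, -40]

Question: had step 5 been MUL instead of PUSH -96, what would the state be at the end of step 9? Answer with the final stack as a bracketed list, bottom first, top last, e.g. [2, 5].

(re-executing from step 5 with the substitution; state before step 5: [49, -2940])
5. MUL -> [-144060]
6. PUSH 25 -> [-144060, 25]
7. PUSH 51 -> [-144060, 25, 51]
8. PUSH 89 -> [-144060, 25, 51, 89]
9. PUSH -40 -> [-144060, 25, 51, 89, -40]

[-144060, 25, 51, 89, -40]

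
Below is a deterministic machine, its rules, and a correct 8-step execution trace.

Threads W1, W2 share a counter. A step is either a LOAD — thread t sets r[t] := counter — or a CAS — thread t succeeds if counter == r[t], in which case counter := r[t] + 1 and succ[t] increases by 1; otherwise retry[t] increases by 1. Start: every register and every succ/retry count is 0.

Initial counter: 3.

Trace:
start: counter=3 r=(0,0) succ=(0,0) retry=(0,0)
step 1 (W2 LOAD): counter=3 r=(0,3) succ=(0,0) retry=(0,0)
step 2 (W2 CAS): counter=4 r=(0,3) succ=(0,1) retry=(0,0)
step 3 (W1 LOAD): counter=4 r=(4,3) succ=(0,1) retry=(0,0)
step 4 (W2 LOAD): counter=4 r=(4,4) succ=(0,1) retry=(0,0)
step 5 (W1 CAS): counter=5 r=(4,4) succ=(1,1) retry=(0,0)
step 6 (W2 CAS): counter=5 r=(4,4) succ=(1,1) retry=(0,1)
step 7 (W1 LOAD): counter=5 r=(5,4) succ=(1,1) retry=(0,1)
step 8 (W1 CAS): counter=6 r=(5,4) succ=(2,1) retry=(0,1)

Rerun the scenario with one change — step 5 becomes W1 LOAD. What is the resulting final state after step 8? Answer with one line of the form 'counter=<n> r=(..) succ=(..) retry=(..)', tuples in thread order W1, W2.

(re-executing from step 5 with the substitution; state before step 5: counter=4 r=(4,4) succ=(0,1) retry=(0,0))
step 5 (W1 LOAD): counter=4 r=(4,4) succ=(0,1) retry=(0,0)
step 6 (W2 CAS): counter=5 r=(4,4) succ=(0,2) retry=(0,0)
step 7 (W1 LOAD): counter=5 r=(5,4) succ=(0,2) retry=(0,0)
step 8 (W1 CAS): counter=6 r=(5,4) succ=(1,2) retry=(0,0)

counter=6 r=(5,4) succ=(1,2) retry=(0,0)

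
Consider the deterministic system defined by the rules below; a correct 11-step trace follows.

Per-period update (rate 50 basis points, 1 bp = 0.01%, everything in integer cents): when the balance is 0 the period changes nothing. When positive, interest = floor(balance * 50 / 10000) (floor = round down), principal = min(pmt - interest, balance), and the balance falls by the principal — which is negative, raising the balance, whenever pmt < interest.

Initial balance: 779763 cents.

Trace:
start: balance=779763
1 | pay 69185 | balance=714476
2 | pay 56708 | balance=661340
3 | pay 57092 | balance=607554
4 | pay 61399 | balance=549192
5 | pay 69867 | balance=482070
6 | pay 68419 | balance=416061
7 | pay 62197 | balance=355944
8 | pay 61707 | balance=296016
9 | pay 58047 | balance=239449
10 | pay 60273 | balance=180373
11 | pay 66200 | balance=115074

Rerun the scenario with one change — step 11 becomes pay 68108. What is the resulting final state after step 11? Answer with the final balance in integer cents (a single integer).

113166

(re-executing from step 11 with the substitution; state before step 11: balance=180373)
11 | pay 68108 | balance=113166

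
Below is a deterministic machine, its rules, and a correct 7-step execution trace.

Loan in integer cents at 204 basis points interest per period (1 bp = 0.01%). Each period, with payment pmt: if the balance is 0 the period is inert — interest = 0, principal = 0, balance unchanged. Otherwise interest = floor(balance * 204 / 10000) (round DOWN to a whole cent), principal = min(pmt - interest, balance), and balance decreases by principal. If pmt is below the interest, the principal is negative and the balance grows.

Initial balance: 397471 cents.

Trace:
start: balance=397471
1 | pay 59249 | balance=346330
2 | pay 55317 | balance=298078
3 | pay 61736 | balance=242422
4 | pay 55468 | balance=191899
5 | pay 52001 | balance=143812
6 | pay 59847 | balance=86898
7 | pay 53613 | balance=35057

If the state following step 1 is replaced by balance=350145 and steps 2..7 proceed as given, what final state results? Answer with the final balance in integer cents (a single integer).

39364

state after step 1 := balance=350145
2 | pay 55317 | balance=301970
3 | pay 61736 | balance=246394
4 | pay 55468 | balance=195952
5 | pay 52001 | balance=147948
6 | pay 59847 | balance=91119
7 | pay 53613 | balance=39364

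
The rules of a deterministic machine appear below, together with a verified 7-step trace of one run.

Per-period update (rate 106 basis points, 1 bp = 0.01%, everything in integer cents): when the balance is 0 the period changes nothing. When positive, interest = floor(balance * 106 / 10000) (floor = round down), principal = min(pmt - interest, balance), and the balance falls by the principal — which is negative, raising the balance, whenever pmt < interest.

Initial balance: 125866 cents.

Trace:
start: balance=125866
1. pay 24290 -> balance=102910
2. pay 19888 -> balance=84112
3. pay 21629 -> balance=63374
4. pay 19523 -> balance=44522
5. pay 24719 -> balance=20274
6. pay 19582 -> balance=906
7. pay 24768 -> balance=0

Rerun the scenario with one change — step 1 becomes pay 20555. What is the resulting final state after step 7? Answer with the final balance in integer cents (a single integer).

(re-executing from step 1 with the substitution; state before step 1: balance=125866)
1. pay 20555 -> balance=106645
2. pay 19888 -> balance=87887
3. pay 21629 -> balance=67189
4. pay 19523 -> balance=48378
5. pay 24719 -> balance=24171
6. pay 19582 -> balance=4845
7. pay 24768 -> balance=0

0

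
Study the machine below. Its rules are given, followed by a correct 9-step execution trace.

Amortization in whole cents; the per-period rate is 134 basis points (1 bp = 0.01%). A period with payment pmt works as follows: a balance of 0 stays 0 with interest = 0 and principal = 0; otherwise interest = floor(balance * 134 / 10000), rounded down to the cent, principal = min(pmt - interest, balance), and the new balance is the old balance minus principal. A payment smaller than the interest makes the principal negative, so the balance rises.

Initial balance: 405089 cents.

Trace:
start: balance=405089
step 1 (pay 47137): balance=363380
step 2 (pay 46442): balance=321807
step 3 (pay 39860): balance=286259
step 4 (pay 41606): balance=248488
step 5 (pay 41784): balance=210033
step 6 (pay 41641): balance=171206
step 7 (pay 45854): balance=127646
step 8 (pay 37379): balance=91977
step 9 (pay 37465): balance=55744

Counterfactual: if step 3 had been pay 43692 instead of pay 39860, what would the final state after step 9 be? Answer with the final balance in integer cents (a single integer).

51593

(re-executing from step 3 with the substitution; state before step 3: balance=321807)
step 3 (pay 43692): balance=282427
step 4 (pay 41606): balance=244605
step 5 (pay 41784): balance=206098
step 6 (pay 41641): balance=167218
step 7 (pay 45854): balance=123604
step 8 (pay 37379): balance=87881
step 9 (pay 37465): balance=51593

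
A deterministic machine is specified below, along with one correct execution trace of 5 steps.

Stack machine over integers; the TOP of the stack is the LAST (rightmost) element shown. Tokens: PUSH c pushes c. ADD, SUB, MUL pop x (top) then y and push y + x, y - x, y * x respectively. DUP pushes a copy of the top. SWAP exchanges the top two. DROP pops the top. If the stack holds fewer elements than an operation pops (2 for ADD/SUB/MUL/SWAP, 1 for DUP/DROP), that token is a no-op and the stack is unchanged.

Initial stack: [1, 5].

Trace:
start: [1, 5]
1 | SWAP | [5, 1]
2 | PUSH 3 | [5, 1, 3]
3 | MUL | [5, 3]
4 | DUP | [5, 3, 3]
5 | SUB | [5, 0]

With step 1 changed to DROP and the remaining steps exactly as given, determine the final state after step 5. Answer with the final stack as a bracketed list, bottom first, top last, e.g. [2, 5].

(re-executing from step 1 with the substitution; state before step 1: [1, 5])
1 | DROP | [1]
2 | PUSH 3 | [1, 3]
3 | MUL | [3]
4 | DUP | [3, 3]
5 | SUB | [0]

[0]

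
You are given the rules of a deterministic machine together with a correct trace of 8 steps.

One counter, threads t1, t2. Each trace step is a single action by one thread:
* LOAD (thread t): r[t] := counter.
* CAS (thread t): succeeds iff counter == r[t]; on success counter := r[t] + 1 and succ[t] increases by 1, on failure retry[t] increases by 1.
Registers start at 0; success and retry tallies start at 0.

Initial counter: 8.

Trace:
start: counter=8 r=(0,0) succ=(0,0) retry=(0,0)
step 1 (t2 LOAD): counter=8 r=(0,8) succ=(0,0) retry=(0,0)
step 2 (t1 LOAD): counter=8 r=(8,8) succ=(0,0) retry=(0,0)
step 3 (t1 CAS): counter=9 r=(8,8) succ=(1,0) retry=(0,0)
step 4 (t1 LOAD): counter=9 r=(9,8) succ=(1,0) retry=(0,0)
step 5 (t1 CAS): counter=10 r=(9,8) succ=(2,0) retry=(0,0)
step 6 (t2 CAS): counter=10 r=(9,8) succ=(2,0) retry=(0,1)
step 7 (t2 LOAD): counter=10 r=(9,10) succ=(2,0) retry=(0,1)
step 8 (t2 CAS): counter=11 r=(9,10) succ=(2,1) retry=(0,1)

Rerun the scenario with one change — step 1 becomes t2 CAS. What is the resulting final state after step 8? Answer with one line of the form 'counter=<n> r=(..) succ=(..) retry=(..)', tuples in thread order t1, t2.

counter=11 r=(9,10) succ=(2,1) retry=(0,2)

(re-executing from step 1 with the substitution; state before step 1: counter=8 r=(0,0) succ=(0,0) retry=(0,0))
step 1 (t2 CAS): counter=8 r=(0,0) succ=(0,0) retry=(0,1)
step 2 (t1 LOAD): counter=8 r=(8,0) succ=(0,0) retry=(0,1)
step 3 (t1 CAS): counter=9 r=(8,0) succ=(1,0) retry=(0,1)
step 4 (t1 LOAD): counter=9 r=(9,0) succ=(1,0) retry=(0,1)
step 5 (t1 CAS): counter=10 r=(9,0) succ=(2,0) retry=(0,1)
step 6 (t2 CAS): counter=10 r=(9,0) succ=(2,0) retry=(0,2)
step 7 (t2 LOAD): counter=10 r=(9,10) succ=(2,0) retry=(0,2)
step 8 (t2 CAS): counter=11 r=(9,10) succ=(2,1) retry=(0,2)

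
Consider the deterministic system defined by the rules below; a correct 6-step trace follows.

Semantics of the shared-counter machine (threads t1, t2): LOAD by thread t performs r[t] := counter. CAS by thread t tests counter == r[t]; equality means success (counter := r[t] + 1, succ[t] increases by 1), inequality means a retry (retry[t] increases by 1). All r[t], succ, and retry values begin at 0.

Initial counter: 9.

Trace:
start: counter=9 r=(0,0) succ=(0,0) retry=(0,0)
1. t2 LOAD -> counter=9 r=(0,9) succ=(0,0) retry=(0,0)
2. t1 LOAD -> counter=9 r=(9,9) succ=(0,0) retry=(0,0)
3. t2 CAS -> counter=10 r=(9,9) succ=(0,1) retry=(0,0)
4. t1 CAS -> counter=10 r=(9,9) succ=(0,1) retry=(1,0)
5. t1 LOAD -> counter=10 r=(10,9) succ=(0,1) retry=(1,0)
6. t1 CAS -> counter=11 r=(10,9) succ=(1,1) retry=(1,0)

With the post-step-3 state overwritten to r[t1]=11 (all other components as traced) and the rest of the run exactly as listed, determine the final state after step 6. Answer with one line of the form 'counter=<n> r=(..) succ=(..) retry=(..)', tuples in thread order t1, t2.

counter=11 r=(10,9) succ=(1,1) retry=(1,0)

state after step 3 := counter=10 r=(11,9) succ=(0,1) retry=(0,0)
4. t1 CAS -> counter=10 r=(11,9) succ=(0,1) retry=(1,0)
5. t1 LOAD -> counter=10 r=(10,9) succ=(0,1) retry=(1,0)
6. t1 CAS -> counter=11 r=(10,9) succ=(1,1) retry=(1,0)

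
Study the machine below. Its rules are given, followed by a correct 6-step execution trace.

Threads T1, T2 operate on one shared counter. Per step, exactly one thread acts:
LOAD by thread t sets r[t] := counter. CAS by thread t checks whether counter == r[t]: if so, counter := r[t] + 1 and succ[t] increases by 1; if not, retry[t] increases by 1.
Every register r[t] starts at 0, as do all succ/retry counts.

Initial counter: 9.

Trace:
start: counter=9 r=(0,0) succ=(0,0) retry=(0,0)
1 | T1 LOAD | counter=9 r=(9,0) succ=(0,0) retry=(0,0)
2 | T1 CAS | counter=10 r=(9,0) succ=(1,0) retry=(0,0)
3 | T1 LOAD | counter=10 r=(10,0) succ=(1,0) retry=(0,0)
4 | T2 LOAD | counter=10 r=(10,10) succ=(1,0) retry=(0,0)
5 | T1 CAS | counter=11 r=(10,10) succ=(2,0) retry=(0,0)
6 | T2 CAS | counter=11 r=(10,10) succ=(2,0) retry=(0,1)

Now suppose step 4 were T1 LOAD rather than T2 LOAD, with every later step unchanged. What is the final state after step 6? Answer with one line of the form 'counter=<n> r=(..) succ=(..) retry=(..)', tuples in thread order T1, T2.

(re-executing from step 4 with the substitution; state before step 4: counter=10 r=(10,0) succ=(1,0) retry=(0,0))
4 | T1 LOAD | counter=10 r=(10,0) succ=(1,0) retry=(0,0)
5 | T1 CAS | counter=11 r=(10,0) succ=(2,0) retry=(0,0)
6 | T2 CAS | counter=11 r=(10,0) succ=(2,0) retry=(0,1)

counter=11 r=(10,0) succ=(2,0) retry=(0,1)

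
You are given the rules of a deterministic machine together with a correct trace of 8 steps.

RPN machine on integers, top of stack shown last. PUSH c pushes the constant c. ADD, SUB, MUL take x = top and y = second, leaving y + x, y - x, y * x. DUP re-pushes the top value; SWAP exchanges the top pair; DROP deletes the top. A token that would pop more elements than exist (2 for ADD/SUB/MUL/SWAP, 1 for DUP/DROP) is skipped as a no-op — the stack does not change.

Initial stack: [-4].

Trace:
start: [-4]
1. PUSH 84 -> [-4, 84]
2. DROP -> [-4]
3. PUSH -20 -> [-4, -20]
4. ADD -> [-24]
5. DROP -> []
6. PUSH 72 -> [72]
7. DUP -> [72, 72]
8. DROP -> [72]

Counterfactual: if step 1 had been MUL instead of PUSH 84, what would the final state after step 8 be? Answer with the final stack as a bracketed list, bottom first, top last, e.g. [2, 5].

(re-executing from step 1 with the substitution; state before step 1: [-4])
1. MUL -> [-4]
2. DROP -> []
3. PUSH -20 -> [-20]
4. ADD -> [-20]
5. DROP -> []
6. PUSH 72 -> [72]
7. DUP -> [72, 72]
8. DROP -> [72]

[72]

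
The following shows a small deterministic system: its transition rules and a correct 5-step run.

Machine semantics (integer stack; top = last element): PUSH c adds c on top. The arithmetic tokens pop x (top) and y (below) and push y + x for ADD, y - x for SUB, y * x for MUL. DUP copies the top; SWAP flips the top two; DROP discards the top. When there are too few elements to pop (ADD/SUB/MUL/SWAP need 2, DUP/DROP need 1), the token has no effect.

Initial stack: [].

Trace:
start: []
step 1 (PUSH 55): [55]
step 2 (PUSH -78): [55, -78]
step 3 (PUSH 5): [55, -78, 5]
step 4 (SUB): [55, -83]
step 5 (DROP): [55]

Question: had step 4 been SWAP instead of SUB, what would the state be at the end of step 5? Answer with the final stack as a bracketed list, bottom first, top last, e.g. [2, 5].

[55, 5]

(re-executing from step 4 with the substitution; state before step 4: [55, -78, 5])
step 4 (SWAP): [55, 5, -78]
step 5 (DROP): [55, 5]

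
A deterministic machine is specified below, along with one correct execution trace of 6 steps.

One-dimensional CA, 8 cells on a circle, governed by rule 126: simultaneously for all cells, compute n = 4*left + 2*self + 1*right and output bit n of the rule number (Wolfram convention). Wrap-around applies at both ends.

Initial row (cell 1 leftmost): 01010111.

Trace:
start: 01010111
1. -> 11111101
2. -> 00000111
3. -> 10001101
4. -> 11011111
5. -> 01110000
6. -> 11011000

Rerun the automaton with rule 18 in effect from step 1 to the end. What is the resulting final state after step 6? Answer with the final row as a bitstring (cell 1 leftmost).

(re-executing steps 1..6 under rule 18; state before step 1: 01010111)
1. -> 00000000
2. -> 00000000
3. -> 00000000
4. -> 00000000
5. -> 00000000
6. -> 00000000

00000000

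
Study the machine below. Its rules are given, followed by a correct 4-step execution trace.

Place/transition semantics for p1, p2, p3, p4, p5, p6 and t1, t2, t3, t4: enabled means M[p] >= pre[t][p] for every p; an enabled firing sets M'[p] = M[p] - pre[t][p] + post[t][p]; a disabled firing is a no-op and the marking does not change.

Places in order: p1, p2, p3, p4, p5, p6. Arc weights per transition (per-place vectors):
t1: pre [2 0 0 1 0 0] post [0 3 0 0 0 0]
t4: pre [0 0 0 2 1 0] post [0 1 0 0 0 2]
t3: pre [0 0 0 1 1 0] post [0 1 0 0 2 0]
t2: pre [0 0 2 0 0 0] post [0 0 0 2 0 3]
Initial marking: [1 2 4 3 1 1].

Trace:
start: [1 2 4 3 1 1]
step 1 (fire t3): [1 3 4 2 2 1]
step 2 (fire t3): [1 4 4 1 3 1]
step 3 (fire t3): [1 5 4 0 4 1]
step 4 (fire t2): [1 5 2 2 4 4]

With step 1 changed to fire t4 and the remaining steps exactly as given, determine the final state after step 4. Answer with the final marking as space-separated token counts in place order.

(re-executing from step 1 with the substitution; state before step 1: [1 2 4 3 1 1])
step 1 (fire t4): [1 3 4 1 0 3]
step 2 (fire t3): [1 3 4 1 0 3]
step 3 (fire t3): [1 3 4 1 0 3]
step 4 (fire t2): [1 3 2 3 0 6]

1 3 2 3 0 6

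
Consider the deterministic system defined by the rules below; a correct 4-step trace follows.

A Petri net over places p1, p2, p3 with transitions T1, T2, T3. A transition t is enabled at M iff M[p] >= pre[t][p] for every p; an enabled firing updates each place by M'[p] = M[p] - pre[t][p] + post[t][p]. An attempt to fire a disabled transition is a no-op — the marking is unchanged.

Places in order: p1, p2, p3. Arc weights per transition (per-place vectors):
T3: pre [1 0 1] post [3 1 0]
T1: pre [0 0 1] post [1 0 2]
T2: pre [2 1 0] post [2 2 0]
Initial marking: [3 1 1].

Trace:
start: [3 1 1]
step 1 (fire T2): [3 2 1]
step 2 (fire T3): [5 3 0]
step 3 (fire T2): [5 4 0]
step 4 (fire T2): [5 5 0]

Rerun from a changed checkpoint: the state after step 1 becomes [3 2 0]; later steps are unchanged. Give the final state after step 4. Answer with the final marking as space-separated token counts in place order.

3 4 0

state after step 1 := [3 2 0]
step 2 (fire T3): [3 2 0]
step 3 (fire T2): [3 3 0]
step 4 (fire T2): [3 4 0]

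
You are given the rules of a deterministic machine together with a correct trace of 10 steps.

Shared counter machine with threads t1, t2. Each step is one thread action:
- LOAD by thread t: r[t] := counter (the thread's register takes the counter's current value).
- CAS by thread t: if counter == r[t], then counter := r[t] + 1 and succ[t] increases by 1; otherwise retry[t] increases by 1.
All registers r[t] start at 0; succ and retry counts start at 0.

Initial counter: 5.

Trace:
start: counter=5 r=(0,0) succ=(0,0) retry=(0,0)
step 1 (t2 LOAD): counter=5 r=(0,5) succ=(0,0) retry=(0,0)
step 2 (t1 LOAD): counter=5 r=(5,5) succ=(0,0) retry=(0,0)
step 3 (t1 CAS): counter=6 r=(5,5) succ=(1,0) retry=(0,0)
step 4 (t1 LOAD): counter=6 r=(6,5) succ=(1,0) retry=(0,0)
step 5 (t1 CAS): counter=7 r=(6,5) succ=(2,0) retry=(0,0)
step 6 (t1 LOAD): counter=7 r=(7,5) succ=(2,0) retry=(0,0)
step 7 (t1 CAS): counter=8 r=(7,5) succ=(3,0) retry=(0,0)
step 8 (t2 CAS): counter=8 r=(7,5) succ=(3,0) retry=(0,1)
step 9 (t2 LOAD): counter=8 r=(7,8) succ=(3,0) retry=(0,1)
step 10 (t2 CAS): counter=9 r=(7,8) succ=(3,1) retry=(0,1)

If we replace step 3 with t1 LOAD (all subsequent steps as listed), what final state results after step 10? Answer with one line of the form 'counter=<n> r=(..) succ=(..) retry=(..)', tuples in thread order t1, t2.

counter=8 r=(6,7) succ=(2,1) retry=(0,1)

(re-executing from step 3 with the substitution; state before step 3: counter=5 r=(5,5) succ=(0,0) retry=(0,0))
step 3 (t1 LOAD): counter=5 r=(5,5) succ=(0,0) retry=(0,0)
step 4 (t1 LOAD): counter=5 r=(5,5) succ=(0,0) retry=(0,0)
step 5 (t1 CAS): counter=6 r=(5,5) succ=(1,0) retry=(0,0)
step 6 (t1 LOAD): counter=6 r=(6,5) succ=(1,0) retry=(0,0)
step 7 (t1 CAS): counter=7 r=(6,5) succ=(2,0) retry=(0,0)
step 8 (t2 CAS): counter=7 r=(6,5) succ=(2,0) retry=(0,1)
step 9 (t2 LOAD): counter=7 r=(6,7) succ=(2,0) retry=(0,1)
step 10 (t2 CAS): counter=8 r=(6,7) succ=(2,1) retry=(0,1)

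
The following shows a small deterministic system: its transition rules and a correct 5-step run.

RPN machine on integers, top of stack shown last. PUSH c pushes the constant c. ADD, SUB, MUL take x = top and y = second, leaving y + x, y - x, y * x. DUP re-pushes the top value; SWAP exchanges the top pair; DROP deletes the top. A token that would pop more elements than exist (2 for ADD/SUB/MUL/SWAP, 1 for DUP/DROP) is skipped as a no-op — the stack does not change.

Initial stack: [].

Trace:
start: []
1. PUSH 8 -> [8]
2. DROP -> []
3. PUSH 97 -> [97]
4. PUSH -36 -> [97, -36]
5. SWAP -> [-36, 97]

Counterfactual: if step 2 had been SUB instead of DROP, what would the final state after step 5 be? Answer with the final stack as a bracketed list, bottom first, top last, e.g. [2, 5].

(re-executing from step 2 with the substitution; state before step 2: [8])
2. SUB -> [8]
3. PUSH 97 -> [8, 97]
4. PUSH -36 -> [8, 97, -36]
5. SWAP -> [8, -36, 97]

[8, -36, 97]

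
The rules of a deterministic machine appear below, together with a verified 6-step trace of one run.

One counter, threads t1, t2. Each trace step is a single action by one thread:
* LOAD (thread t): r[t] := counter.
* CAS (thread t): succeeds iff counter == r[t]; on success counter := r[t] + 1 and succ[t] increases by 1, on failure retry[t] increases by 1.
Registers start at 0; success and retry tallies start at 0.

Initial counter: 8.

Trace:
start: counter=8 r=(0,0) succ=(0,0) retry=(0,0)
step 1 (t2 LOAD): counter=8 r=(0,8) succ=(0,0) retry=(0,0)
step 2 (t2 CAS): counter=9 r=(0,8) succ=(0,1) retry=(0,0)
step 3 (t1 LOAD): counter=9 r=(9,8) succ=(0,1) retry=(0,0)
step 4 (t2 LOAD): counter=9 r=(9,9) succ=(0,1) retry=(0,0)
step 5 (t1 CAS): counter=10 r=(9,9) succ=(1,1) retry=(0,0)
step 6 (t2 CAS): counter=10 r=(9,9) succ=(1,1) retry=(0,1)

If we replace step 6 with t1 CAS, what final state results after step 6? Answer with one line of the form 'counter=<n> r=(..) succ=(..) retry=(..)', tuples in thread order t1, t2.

counter=10 r=(9,9) succ=(1,1) retry=(1,0)

(re-executing from step 6 with the substitution; state before step 6: counter=10 r=(9,9) succ=(1,1) retry=(0,0))
step 6 (t1 CAS): counter=10 r=(9,9) succ=(1,1) retry=(1,0)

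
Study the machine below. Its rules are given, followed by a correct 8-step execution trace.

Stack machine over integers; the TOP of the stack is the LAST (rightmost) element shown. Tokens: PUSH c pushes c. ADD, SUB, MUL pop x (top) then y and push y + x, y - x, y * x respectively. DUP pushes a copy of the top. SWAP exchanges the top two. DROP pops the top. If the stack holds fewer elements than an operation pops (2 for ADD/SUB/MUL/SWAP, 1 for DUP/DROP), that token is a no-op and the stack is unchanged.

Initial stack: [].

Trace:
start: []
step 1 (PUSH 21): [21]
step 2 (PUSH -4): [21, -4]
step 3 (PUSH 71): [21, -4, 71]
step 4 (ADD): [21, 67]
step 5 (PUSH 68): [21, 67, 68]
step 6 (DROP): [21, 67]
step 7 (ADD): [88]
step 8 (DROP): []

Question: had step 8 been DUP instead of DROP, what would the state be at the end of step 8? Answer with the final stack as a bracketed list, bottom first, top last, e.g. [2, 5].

(re-executing from step 8 with the substitution; state before step 8: [88])
step 8 (DUP): [88, 88]

[88, 88]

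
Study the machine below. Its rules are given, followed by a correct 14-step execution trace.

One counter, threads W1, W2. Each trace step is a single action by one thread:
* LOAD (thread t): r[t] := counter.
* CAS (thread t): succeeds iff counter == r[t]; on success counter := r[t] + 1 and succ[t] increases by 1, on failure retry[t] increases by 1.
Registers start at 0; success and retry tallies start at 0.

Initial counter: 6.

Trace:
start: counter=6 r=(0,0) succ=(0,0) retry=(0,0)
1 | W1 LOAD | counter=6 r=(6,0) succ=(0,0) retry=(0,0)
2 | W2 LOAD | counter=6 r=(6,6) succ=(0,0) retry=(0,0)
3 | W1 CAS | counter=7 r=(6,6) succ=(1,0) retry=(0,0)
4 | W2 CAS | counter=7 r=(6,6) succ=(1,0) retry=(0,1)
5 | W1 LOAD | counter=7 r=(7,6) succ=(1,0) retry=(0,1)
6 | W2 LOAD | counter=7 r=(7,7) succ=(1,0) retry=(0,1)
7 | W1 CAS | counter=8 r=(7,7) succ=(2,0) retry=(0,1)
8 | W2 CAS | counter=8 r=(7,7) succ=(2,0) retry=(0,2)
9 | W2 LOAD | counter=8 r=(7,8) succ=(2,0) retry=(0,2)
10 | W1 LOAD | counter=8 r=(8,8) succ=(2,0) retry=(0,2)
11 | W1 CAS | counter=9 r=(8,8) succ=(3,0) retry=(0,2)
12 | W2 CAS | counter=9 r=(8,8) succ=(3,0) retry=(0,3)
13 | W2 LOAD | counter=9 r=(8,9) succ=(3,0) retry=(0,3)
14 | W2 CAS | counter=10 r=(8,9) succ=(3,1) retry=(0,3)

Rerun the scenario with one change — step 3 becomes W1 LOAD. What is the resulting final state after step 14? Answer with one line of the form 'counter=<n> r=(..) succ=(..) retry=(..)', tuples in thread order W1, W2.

counter=10 r=(8,9) succ=(2,2) retry=(0,2)

(re-executing from step 3 with the substitution; state before step 3: counter=6 r=(6,6) succ=(0,0) retry=(0,0))
3 | W1 LOAD | counter=6 r=(6,6) succ=(0,0) retry=(0,0)
4 | W2 CAS | counter=7 r=(6,6) succ=(0,1) retry=(0,0)
5 | W1 LOAD | counter=7 r=(7,6) succ=(0,1) retry=(0,0)
6 | W2 LOAD | counter=7 r=(7,7) succ=(0,1) retry=(0,0)
7 | W1 CAS | counter=8 r=(7,7) succ=(1,1) retry=(0,0)
8 | W2 CAS | counter=8 r=(7,7) succ=(1,1) retry=(0,1)
9 | W2 LOAD | counter=8 r=(7,8) succ=(1,1) retry=(0,1)
10 | W1 LOAD | counter=8 r=(8,8) succ=(1,1) retry=(0,1)
11 | W1 CAS | counter=9 r=(8,8) succ=(2,1) retry=(0,1)
12 | W2 CAS | counter=9 r=(8,8) succ=(2,1) retry=(0,2)
13 | W2 LOAD | counter=9 r=(8,9) succ=(2,1) retry=(0,2)
14 | W2 CAS | counter=10 r=(8,9) succ=(2,2) retry=(0,2)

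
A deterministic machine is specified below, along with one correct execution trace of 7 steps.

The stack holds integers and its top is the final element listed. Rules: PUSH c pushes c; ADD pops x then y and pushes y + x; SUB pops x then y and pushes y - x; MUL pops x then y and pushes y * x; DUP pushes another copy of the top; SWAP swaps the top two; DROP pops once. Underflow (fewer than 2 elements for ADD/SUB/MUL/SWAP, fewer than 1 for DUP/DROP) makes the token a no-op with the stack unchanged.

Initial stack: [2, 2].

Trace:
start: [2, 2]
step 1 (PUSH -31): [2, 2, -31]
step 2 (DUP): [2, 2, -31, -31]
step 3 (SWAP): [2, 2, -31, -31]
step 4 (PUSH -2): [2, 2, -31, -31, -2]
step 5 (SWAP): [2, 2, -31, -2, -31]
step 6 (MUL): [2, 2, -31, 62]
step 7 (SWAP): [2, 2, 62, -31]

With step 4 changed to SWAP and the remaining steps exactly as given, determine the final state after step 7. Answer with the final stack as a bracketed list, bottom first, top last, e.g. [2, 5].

[2, 961, 2]

(re-executing from step 4 with the substitution; state before step 4: [2, 2, -31, -31])
step 4 (SWAP): [2, 2, -31, -31]
step 5 (SWAP): [2, 2, -31, -31]
step 6 (MUL): [2, 2, 961]
step 7 (SWAP): [2, 961, 2]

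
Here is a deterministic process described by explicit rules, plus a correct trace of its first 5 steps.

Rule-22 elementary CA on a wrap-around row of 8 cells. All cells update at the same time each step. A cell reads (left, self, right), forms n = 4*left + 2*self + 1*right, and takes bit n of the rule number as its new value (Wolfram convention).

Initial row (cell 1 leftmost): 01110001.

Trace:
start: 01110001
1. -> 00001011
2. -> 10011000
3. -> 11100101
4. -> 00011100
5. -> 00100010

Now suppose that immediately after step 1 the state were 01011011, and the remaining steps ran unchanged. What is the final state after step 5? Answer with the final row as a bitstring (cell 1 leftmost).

10111011

state after step 1 := 01011011
2. -> 01000000
3. -> 11100000
4. -> 00010001
5. -> 10111011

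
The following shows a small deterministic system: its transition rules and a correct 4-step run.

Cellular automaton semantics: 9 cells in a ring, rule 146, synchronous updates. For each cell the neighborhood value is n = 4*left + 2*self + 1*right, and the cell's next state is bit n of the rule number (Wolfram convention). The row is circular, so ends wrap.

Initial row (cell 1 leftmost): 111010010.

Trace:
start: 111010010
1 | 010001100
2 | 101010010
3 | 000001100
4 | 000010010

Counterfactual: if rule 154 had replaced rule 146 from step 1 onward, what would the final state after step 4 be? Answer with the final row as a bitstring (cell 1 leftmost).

(re-executing steps 1..4 under rule 154; state before step 1: 111010010)
1 | 110001100
2 | 101011011
3 | 000010011
4 | 100101110

100101110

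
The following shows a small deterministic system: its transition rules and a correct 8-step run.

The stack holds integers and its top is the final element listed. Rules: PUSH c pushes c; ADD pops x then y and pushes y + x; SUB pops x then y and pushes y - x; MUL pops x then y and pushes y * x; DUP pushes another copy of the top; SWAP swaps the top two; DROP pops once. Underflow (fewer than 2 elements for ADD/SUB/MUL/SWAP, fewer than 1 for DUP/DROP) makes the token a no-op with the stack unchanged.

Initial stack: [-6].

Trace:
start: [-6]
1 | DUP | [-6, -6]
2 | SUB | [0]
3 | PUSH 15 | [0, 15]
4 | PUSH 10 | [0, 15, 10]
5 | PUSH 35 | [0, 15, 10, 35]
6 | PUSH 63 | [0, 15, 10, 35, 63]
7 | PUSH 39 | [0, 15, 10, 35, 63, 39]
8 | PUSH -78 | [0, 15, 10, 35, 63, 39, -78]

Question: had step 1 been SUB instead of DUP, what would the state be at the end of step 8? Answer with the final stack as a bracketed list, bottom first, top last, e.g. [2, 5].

[-6, 15, 10, 35, 63, 39, -78]

(re-executing from step 1 with the substitution; state before step 1: [-6])
1 | SUB | [-6]
2 | SUB | [-6]
3 | PUSH 15 | [-6, 15]
4 | PUSH 10 | [-6, 15, 10]
5 | PUSH 35 | [-6, 15, 10, 35]
6 | PUSH 63 | [-6, 15, 10, 35, 63]
7 | PUSH 39 | [-6, 15, 10, 35, 63, 39]
8 | PUSH -78 | [-6, 15, 10, 35, 63, 39, -78]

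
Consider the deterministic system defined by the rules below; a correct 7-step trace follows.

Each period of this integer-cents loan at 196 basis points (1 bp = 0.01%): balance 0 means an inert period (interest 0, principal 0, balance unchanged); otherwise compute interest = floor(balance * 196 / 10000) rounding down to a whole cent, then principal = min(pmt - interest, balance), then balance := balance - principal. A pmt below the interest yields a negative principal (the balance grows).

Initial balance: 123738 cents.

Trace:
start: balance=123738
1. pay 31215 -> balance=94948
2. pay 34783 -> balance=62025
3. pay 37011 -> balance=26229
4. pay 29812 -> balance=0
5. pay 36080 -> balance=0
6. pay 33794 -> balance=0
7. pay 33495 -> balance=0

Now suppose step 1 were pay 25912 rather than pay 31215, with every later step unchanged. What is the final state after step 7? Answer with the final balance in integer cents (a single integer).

0

(re-executing from step 1 with the substitution; state before step 1: balance=123738)
1. pay 25912 -> balance=100251
2. pay 34783 -> balance=67432
3. pay 37011 -> balance=31742
4. pay 29812 -> balance=2552
5. pay 36080 -> balance=0
6. pay 33794 -> balance=0
7. pay 33495 -> balance=0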